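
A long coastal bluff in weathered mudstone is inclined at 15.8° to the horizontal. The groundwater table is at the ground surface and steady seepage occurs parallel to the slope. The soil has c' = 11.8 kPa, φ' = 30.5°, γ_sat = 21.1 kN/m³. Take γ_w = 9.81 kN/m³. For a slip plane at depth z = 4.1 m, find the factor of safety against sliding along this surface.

FS = 1.63

With seepage parallel to the slope and the water table at the surface, the effective normal stress on the slip plane uses the buoyant unit weight γ' = γ_sat − γ_w while the driving shear stress uses γ_sat:
FS = [c' + γ' z cos²β tanφ'] / [γ_sat z sinβ cosβ]
γ' = 21.1 − 9.81 = 11.29 kN/m³
Numerator = 11.8 + 11.29·4.1·cos²15.8°·tan30.5° = 11.8 + 11.29·4.1·0.9259·0.5890 = 37.045 kPa
Denominator = 21.1·4.1·sin15.8°·cos15.8° = 21.1·4.1·0.2723·0.9622 = 22.665 kPa
FS = 37.045 / 22.665 = 1.634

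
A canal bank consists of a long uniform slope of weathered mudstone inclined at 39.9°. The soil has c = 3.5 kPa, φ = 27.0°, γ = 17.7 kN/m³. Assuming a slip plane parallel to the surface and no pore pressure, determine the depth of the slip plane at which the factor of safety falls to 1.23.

z = 0.65 m

Setting FS = 1.23 in FS = [c + γz cos²β tanφ] / [γz sinβ cosβ] and solving for z:
z = c / [γ cosβ (FS·sinβ − cosβ·tanφ)]
  = 3.5 / [17.7·cos39.9°·(1.23·sin39.9° − cos39.9°·tan27.0°)]
  = 3.5 / [17.7·0.7672·(1.23·0.6414 − 0.7672·0.5095)]
  = 3.5 / 5.4056 = 0.647 m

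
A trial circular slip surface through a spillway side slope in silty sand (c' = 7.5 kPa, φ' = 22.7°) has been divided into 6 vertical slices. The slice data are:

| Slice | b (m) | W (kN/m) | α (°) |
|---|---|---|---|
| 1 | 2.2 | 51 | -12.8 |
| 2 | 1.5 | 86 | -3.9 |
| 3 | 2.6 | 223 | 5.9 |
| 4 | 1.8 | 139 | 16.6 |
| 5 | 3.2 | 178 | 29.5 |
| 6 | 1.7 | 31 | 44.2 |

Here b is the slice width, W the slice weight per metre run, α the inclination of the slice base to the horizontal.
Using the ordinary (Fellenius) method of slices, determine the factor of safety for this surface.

Ordinary method of slices: FS = Σ[c'·Δl_i + (W_i cosα_i)·tanφ'] / Σ W_i sinα_i, with Δl_i = b_i / cosα_i.
Slice 1: Δl = 2.2/cos(-12.8°) = 2.256 m; N'_1 = 51·cos(-12.8°) = 49.7; c'Δl = 16.92; W sinα = -11.3
Slice 2: Δl = 1.5/cos(-3.9°) = 1.503 m; N'_2 = 86·cos(-3.9°) = 85.8; c'Δl = 11.28; W sinα = -5.8
Slice 3: Δl = 2.6/cos5.9° = 2.614 m; N'_3 = 223·cos5.9° = 221.8; c'Δl = 19.60; W sinα = 22.9
Slice 4: Δl = 1.8/cos16.6° = 1.878 m; N'_4 = 139·cos16.6° = 133.2; c'Δl = 14.09; W sinα = 39.7
Slice 5: Δl = 3.2/cos29.5° = 3.677 m; N'_5 = 178·cos29.5° = 154.9; c'Δl = 27.57; W sinα = 87.7
Slice 6: Δl = 1.7/cos44.2° = 2.371 m; N'_6 = 31·cos44.2° = 22.2; c'Δl = 17.78; W sinα = 21.6
Σc'Δl = 107.2 kN/m; ΣN' = 667.7 kN/m; ΣW sinα = 154.7 kN/m
Resisting = 107.2 + 667.7·tan22.7° = 107.2 + 279.3 = 386.6 kN/m
FS = 386.6 / 154.7 = 2.498

FS = 2.50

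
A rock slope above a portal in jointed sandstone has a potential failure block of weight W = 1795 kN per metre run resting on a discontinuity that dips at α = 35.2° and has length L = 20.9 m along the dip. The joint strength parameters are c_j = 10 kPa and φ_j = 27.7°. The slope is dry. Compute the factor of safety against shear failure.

FS = 0.95

Resolving the block weight along and normal to the plane and applying the Mohr–Coulomb strength on the joint:
N' = W cosα = 1795·cos35.2° = 1466.8 kN/m
Driving force T = W sinα = 1795·sin35.2° = 1034.7 kN/m
Resisting force R = c_j·L + N'·tanφ_j = 10·20.9 + 1466.8·tan27.7° = 209.0 + 770.1 = 979.1 kN/m
FS = R / T = 979.1 / 1034.7 = 0.946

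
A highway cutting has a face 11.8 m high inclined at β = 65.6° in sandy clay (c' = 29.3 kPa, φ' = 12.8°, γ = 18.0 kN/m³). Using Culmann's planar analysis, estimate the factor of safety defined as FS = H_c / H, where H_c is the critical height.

FS = 1.24

H_c = (4c'/γ) · sinβ cosφ' / [1 − cos(β − φ')]
    = (4·29.3/18.0) · sin65.6°·cos12.8° / [1 − cos52.8°]
    = 6.511 · 0.8881 / 0.3954 = 14.62 m
FS = H_c / H = 14.62 / 11.8 = 1.239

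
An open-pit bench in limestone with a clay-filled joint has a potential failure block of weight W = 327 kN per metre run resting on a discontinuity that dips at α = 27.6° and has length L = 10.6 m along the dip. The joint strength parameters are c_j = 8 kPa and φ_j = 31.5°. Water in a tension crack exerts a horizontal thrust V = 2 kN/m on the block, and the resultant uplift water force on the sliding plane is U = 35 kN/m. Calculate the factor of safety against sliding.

Resolving the block weight along and normal to the plane and applying the Mohr–Coulomb strength on the joint:
N' = W cosα − U − V sinα = 327·cos27.6° − 35 − 2·sin27.6° = 253.9 kN/m
Driving force T = W sinα + V cosα = 327·sin27.6° + 2·cos27.6° = 153.3 kN/m
Resisting force R = c_j·L + N'·tanφ_j = 8·10.6 + 253.9·tan31.5° = 84.8 + 155.6 = 240.4 kN/m
FS = R / T = 240.4 / 153.3 = 1.568

FS = 1.57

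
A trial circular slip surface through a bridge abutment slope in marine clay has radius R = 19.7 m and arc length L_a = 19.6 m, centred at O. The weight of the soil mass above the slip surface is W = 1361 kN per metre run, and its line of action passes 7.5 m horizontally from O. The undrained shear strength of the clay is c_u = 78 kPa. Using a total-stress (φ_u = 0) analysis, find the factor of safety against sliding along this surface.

FS = 2.95

Taking moments about the centre O, the resisting moment is provided by the undrained shear strength acting along the arc:
M_R = c_u·L_a·R = 78·19.60·19.7 = 30117.4 kN·m/m
M_D = W·d = 1361·7.5 = 10207.5 kN·m/m
FS = M_R / M_D = 30117.4 / 10207.5 = 2.951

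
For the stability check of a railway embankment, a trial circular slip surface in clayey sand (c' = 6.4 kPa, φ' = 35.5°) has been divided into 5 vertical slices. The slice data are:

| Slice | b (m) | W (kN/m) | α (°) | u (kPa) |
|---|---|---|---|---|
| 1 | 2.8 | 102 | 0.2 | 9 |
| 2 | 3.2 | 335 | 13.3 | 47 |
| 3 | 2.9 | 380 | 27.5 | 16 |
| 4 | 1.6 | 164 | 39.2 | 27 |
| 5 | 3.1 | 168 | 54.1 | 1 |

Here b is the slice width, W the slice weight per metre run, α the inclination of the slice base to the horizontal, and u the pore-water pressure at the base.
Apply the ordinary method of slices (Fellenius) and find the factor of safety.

Ordinary method of slices: FS = Σ[c'·Δl_i + (W_i cosα_i − u_i·Δl_i)·tanφ'] / Σ W_i sinα_i, with Δl_i = b_i / cosα_i.
Slice 1: Δl = 2.8/cos0.2° = 2.800 m; N'_1 = 102·cos0.2° − 9·2.800 = 76.8; c'Δl = 17.92; W sinα = 0.4
Slice 2: Δl = 3.2/cos13.3° = 3.288 m; N'_2 = 335·cos13.3° − 47·3.288 = 171.5; c'Δl = 21.04; W sinα = 77.1
Slice 3: Δl = 2.9/cos27.5° = 3.269 m; N'_3 = 380·cos27.5° − 16·3.269 = 284.8; c'Δl = 20.92; W sinα = 175.5
Slice 4: Δl = 1.6/cos39.2° = 2.065 m; N'_4 = 164·cos39.2° − 27·2.065 = 71.3; c'Δl = 13.21; W sinα = 103.7
Slice 5: Δl = 3.1/cos54.1° = 5.287 m; N'_5 = 168·cos54.1° − 1·5.287 = 93.2; c'Δl = 33.84; W sinα = 136.1
Σc'Δl = 106.9 kN/m; ΣN' = 697.6 kN/m; ΣW sinα = 492.6 kN/m
Resisting = 106.9 + 697.6·tan35.5° = 106.9 + 497.6 = 604.5 kN/m
FS = 604.5 / 492.6 = 1.227

FS = 1.23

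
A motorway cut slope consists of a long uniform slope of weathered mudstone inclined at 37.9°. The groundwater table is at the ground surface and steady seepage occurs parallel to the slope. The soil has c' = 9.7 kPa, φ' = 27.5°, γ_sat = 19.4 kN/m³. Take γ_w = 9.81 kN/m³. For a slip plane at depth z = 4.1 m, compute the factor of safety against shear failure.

FS = 0.58

With seepage parallel to the slope and the water table at the surface, the effective normal stress on the slip plane uses the buoyant unit weight γ' = γ_sat − γ_w while the driving shear stress uses γ_sat:
FS = [c' + γ' z cos²β tanφ'] / [γ_sat z sinβ cosβ]
γ' = 19.4 − 9.81 = 9.59 kN/m³
Numerator = 9.7 + 9.59·4.1·cos²37.9°·tan27.5° = 9.7 + 9.59·4.1·0.6227·0.5206 = 22.445 kPa
Denominator = 19.4·4.1·sin37.9°·cos37.9° = 19.4·4.1·0.6143·0.7891 = 38.555 kPa
FS = 22.445 / 38.555 = 0.582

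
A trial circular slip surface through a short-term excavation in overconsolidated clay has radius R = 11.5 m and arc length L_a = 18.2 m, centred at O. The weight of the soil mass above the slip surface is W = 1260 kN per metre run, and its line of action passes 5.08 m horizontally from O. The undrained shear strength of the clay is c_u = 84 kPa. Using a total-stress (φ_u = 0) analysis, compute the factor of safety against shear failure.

FS = 2.75

Taking moments about the centre O, the resisting moment is provided by the undrained shear strength acting along the arc:
M_R = c_u·L_a·R = 84·18.20·11.5 = 17581.2 kN·m/m
M_D = W·d = 1260·5.08 = 6400.8 kN·m/m
FS = M_R / M_D = 17581.2 / 6400.8 = 2.747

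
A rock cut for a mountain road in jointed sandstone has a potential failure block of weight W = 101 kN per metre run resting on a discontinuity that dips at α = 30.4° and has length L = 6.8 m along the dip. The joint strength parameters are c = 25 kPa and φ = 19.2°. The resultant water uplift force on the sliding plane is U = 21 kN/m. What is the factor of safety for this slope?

Resolving the block weight along and normal to the plane and applying the Mohr–Coulomb strength on the joint:
N' = W cosα − U = 101·cos30.4° − 21 = 66.1 kN/m
Driving force T = W sinα = 101·sin30.4° = 51.1 kN/m
Resisting force R = c·L + N'·tanφ = 25·6.8 + 66.1·tan19.2° = 170.0 + 23.0 = 193.0 kN/m
FS = R / T = 193.0 / 51.1 = 3.777

FS = 3.78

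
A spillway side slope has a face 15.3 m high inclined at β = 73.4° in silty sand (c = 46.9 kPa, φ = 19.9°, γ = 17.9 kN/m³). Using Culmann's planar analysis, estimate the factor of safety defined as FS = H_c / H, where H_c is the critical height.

FS = 1.52

H_c = (4c/γ) · sinβ cosφ / [1 − cos(β − φ)]
    = (4·46.9/17.9) · sin73.4°·cos19.9° / [1 − cos53.5°]
    = 10.480 · 0.9011 / 0.4052 = 23.31 m
FS = H_c / H = 23.31 / 15.3 = 1.523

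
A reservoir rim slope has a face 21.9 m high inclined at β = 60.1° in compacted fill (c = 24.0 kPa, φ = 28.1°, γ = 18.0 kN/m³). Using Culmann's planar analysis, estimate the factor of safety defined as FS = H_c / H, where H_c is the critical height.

H_c = (4c/γ) · sinβ cosφ / [1 − cos(β − φ)]
    = (4·24.0/18.0) · sin60.1°·cos28.1° / [1 − cos32.0°]
    = 5.333 · 0.7647 / 0.1520 = 26.84 m
FS = H_c / H = 26.84 / 21.9 = 1.226

FS = 1.23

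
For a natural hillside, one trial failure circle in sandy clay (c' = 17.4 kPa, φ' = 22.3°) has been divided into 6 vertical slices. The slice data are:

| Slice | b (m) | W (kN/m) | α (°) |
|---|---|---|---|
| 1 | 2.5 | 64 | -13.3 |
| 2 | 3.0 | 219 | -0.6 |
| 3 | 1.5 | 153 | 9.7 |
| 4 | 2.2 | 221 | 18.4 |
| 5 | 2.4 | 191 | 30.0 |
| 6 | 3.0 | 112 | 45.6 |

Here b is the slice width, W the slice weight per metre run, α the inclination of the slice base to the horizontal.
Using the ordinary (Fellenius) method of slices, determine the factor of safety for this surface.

FS = 2.56

Ordinary method of slices: FS = Σ[c'·Δl_i + (W_i cosα_i)·tanφ'] / Σ W_i sinα_i, with Δl_i = b_i / cosα_i.
Slice 1: Δl = 2.5/cos(-13.3°) = 2.569 m; N'_1 = 64·cos(-13.3°) = 62.3; c'Δl = 44.70; W sinα = -14.7
Slice 2: Δl = 3.0/cos(-0.6°) = 3.000 m; N'_2 = 219·cos(-0.6°) = 219.0; c'Δl = 52.20; W sinα = -2.3
Slice 3: Δl = 1.5/cos9.7° = 1.522 m; N'_3 = 153·cos9.7° = 150.8; c'Δl = 26.48; W sinα = 25.8
Slice 4: Δl = 2.2/cos18.4° = 2.319 m; N'_4 = 221·cos18.4° = 209.7; c'Δl = 40.34; W sinα = 69.8
Slice 5: Δl = 2.4/cos30.0° = 2.771 m; N'_5 = 191·cos30.0° = 165.4; c'Δl = 48.22; W sinα = 95.5
Slice 6: Δl = 3.0/cos45.6° = 4.288 m; N'_6 = 112·cos45.6° = 78.4; c'Δl = 74.61; W sinα = 80.0
Σc'Δl = 286.6 kN/m; ΣN' = 885.6 kN/m; ΣW sinα = 254.0 kN/m
Resisting = 286.6 + 885.6·tan22.3° = 286.6 + 363.2 = 649.7 kN/m
FS = 649.7 / 254.0 = 2.558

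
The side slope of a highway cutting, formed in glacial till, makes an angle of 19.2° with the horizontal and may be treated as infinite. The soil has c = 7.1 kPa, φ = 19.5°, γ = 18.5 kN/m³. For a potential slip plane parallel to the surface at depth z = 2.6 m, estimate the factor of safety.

FS = 1.49

For an infinite slope with a slip plane parallel to the surface (no pore pressure): FS = [c + γz cos²β tanφ] / [γz sinβ cosβ].
γz = 18.5·2.6 = 48.10 kN/m²
Numerator = 7.1 + 48.10·cos²19.2°·tan19.5° = 7.1 + 48.10·0.8918·0.3541 = 22.291 kPa
Denominator = 48.10·sin19.2°·cos19.2° = 48.10·0.3289·0.9444 = 14.939 kPa
FS = 22.291 / 14.939 = 1.492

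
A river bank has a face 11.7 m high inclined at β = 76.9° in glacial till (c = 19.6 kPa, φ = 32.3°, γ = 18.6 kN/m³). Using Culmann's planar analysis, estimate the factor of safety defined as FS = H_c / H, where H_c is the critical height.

FS = 1.03

H_c = (4c/γ) · sinβ cosφ / [1 − cos(β − φ)]
    = (4·19.6/18.6) · sin76.9°·cos32.3° / [1 − cos44.6°]
    = 4.215 · 0.8233 / 0.2880 = 12.05 m
FS = H_c / H = 12.05 / 11.7 = 1.030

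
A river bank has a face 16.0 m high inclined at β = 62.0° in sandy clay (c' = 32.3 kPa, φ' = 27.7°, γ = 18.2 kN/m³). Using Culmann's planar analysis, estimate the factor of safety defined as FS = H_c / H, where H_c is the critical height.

FS = 1.99

H_c = (4c'/γ) · sinβ cosφ' / [1 − cos(β − φ')]
    = (4·32.3/18.2) · sin62.0°·cos27.7° / [1 − cos34.3°]
    = 7.099 · 0.7818 / 0.1739 = 31.91 m
FS = H_c / H = 31.91 / 16.0 = 1.995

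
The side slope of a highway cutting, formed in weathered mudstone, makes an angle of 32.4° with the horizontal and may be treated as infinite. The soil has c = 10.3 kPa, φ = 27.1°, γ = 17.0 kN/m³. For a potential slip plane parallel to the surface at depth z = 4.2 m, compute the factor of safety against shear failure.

FS = 1.13

For an infinite slope with a slip plane parallel to the surface (no pore pressure): FS = [c + γz cos²β tanφ] / [γz sinβ cosβ].
γz = 17.0·4.2 = 71.40 kN/m²
Numerator = 10.3 + 71.40·cos²32.4°·tan27.1° = 10.3 + 71.40·0.7129·0.5117 = 36.347 kPa
Denominator = 71.40·sin32.4°·cos32.4° = 71.40·0.5358·0.8443 = 32.302 kPa
FS = 36.347 / 32.302 = 1.125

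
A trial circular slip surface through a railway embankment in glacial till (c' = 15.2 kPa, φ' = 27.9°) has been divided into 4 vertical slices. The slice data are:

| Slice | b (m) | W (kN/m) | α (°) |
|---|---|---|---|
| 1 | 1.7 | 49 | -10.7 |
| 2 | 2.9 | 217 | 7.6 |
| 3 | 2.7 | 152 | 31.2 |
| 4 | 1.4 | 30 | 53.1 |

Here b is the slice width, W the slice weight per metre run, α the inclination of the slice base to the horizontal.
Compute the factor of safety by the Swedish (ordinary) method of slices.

Ordinary method of slices: FS = Σ[c'·Δl_i + (W_i cosα_i)·tanφ'] / Σ W_i sinα_i, with Δl_i = b_i / cosα_i.
Slice 1: Δl = 1.7/cos(-10.7°) = 1.730 m; N'_1 = 49·cos(-10.7°) = 48.1; c'Δl = 26.30; W sinα = -9.1
Slice 2: Δl = 2.9/cos7.6° = 2.926 m; N'_2 = 217·cos7.6° = 215.1; c'Δl = 44.47; W sinα = 28.7
Slice 3: Δl = 2.7/cos31.2° = 3.157 m; N'_3 = 152·cos31.2° = 130.0; c'Δl = 47.98; W sinα = 78.7
Slice 4: Δl = 1.4/cos53.1° = 2.332 m; N'_4 = 30·cos53.1° = 18.0; c'Δl = 35.44; W sinα = 24.0
Σc'Δl = 154.2 kN/m; ΣN' = 411.3 kN/m; ΣW sinα = 122.3 kN/m
Resisting = 154.2 + 411.3·tan27.9° = 154.2 + 217.8 = 371.9 kN/m
FS = 371.9 / 122.3 = 3.040

FS = 3.04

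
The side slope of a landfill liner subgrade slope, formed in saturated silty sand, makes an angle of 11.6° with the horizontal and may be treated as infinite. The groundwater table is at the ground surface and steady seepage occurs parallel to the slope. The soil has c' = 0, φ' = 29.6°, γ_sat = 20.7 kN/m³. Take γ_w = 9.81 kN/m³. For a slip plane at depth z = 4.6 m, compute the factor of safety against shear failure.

FS = 1.46

With seepage parallel to the slope and the water table at the surface, the effective normal stress on the slip plane uses the buoyant unit weight γ' = γ_sat − γ_w while the driving shear stress uses γ_sat:
FS = [c' + γ' z cos²β tanφ'] / [γ_sat z sinβ cosβ]
(For c' = 0 this reduces to FS = (γ'/γ_sat)·tanφ'/tanβ.)
γ' = 20.7 − 9.81 = 10.89 kN/m³
Numerator = 0.0 + 10.89·4.6·cos²11.6°·tan29.6° = 0.0 + 10.89·4.6·0.9596·0.5681 = 27.307 kPa
Denominator = 20.7·4.6·sin11.6°·cos11.6° = 20.7·4.6·0.2011·0.9796 = 18.756 kPa
FS = 27.307 / 18.756 = 1.456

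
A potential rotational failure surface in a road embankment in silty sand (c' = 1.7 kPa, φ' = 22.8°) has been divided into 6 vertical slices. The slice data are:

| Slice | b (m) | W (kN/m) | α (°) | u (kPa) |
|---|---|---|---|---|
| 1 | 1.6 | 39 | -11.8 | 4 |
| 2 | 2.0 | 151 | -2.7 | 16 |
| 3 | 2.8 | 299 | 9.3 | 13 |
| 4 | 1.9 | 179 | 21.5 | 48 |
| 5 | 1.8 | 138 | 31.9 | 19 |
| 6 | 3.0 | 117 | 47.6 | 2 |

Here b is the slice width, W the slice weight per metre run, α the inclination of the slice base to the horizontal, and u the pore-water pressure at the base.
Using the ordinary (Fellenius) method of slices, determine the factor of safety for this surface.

Ordinary method of slices: FS = Σ[c'·Δl_i + (W_i cosα_i − u_i·Δl_i)·tanφ'] / Σ W_i sinα_i, with Δl_i = b_i / cosα_i.
Slice 1: Δl = 1.6/cos(-11.8°) = 1.635 m; N'_1 = 39·cos(-11.8°) − 4·1.635 = 31.6; c'Δl = 2.78; W sinα = -8.0
Slice 2: Δl = 2.0/cos(-2.7°) = 2.002 m; N'_2 = 151·cos(-2.7°) − 16·2.002 = 118.8; c'Δl = 3.40; W sinα = -7.1
Slice 3: Δl = 2.8/cos9.3° = 2.837 m; N'_3 = 299·cos9.3° − 13·2.837 = 258.2; c'Δl = 4.82; W sinα = 48.3
Slice 4: Δl = 1.9/cos21.5° = 2.042 m; N'_4 = 179·cos21.5° − 48·2.042 = 68.5; c'Δl = 3.47; W sinα = 65.6
Slice 5: Δl = 1.8/cos31.9° = 2.120 m; N'_5 = 138·cos31.9° − 19·2.120 = 76.9; c'Δl = 3.60; W sinα = 72.9
Slice 6: Δl = 3.0/cos47.6° = 4.449 m; N'_6 = 117·cos47.6° − 2·4.449 = 70.0; c'Δl = 7.56; W sinα = 86.4
Σc'Δl = 25.6 kN/m; ΣN' = 624.0 kN/m; ΣW sinα = 258.2 kN/m
Resisting = 25.6 + 624.0·tan22.8° = 25.6 + 262.3 = 288.0 kN/m
FS = 288.0 / 258.2 = 1.115

FS = 1.12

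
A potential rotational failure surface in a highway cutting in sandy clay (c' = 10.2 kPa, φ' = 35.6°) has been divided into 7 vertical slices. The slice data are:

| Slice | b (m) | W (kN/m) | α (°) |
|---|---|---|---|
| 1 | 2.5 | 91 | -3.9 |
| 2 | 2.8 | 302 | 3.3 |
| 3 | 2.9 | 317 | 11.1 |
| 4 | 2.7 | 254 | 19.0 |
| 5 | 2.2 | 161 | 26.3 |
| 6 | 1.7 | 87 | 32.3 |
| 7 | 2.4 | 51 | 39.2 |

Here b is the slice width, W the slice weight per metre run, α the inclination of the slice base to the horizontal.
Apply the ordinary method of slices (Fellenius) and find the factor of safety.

Ordinary method of slices: FS = Σ[c'·Δl_i + (W_i cosα_i)·tanφ'] / Σ W_i sinα_i, with Δl_i = b_i / cosα_i.
Slice 1: Δl = 2.5/cos(-3.9°) = 2.506 m; N'_1 = 91·cos(-3.9°) = 90.8; c'Δl = 25.56; W sinα = -6.2
Slice 2: Δl = 2.8/cos3.3° = 2.805 m; N'_2 = 302·cos3.3° = 301.5; c'Δl = 28.61; W sinα = 17.4
Slice 3: Δl = 2.9/cos11.1° = 2.955 m; N'_3 = 317·cos11.1° = 311.1; c'Δl = 30.14; W sinα = 61.0
Slice 4: Δl = 2.7/cos19.0° = 2.856 m; N'_4 = 254·cos19.0° = 240.2; c'Δl = 29.13; W sinα = 82.7
Slice 5: Δl = 2.2/cos26.3° = 2.454 m; N'_5 = 161·cos26.3° = 144.3; c'Δl = 25.03; W sinα = 71.3
Slice 6: Δl = 1.7/cos32.3° = 2.011 m; N'_6 = 87·cos32.3° = 73.5; c'Δl = 20.51; W sinα = 46.5
Slice 7: Δl = 2.4/cos39.2° = 3.097 m; N'_7 = 51·cos39.2° = 39.5; c'Δl = 31.59; W sinα = 32.2
Σc'Δl = 190.6 kN/m; ΣN' = 1200.9 kN/m; ΣW sinα = 305.0 kN/m
Resisting = 190.6 + 1200.9·tan35.6° = 190.6 + 859.8 = 1050.3 kN/m
FS = 1050.3 / 305.0 = 3.444

FS = 3.44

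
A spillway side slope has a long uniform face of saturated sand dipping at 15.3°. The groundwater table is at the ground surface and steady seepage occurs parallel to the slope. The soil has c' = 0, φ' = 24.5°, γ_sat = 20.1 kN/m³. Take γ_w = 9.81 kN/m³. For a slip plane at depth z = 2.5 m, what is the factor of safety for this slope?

FS = 0.85

With seepage parallel to the slope and the water table at the surface, the effective normal stress on the slip plane uses the buoyant unit weight γ' = γ_sat − γ_w while the driving shear stress uses γ_sat:
FS = [c' + γ' z cos²β tanφ'] / [γ_sat z sinβ cosβ]
(For c' = 0 this reduces to FS = (γ'/γ_sat)·tanφ'/tanβ.)
γ' = 20.1 − 9.81 = 10.29 kN/m³
Numerator = 0.0 + 10.29·2.5·cos²15.3°·tan24.5° = 0.0 + 10.29·2.5·0.9304·0.4557 = 10.907 kPa
Denominator = 20.1·2.5·sin15.3°·cos15.3° = 20.1·2.5·0.2639·0.9646 = 12.790 kPa
FS = 10.907 / 12.790 = 0.853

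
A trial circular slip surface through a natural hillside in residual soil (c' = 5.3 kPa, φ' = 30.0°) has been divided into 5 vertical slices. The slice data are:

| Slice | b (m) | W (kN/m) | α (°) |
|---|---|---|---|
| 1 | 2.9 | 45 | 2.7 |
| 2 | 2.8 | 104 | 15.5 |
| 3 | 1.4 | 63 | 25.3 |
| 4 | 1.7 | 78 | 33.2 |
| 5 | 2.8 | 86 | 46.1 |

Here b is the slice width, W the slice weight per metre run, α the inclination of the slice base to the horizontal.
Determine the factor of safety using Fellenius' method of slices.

FS = 1.61

Ordinary method of slices: FS = Σ[c'·Δl_i + (W_i cosα_i)·tanφ'] / Σ W_i sinα_i, with Δl_i = b_i / cosα_i.
Slice 1: Δl = 2.9/cos2.7° = 2.903 m; N'_1 = 45·cos2.7° = 45.0; c'Δl = 15.39; W sinα = 2.1
Slice 2: Δl = 2.8/cos15.5° = 2.906 m; N'_2 = 104·cos15.5° = 100.2; c'Δl = 15.40; W sinα = 27.8
Slice 3: Δl = 1.4/cos25.3° = 1.549 m; N'_3 = 63·cos25.3° = 57.0; c'Δl = 8.21; W sinα = 26.9
Slice 4: Δl = 1.7/cos33.2° = 2.032 m; N'_4 = 78·cos33.2° = 65.3; c'Δl = 10.77; W sinα = 42.7
Slice 5: Δl = 2.8/cos46.1° = 4.038 m; N'_5 = 86·cos46.1° = 59.6; c'Δl = 21.40; W sinα = 62.0
Σc'Δl = 71.2 kN/m; ΣN' = 327.0 kN/m; ΣW sinα = 161.5 kN/m
Resisting = 71.2 + 327.0·tan30.0° = 71.2 + 188.8 = 260.0 kN/m
FS = 260.0 / 161.5 = 1.610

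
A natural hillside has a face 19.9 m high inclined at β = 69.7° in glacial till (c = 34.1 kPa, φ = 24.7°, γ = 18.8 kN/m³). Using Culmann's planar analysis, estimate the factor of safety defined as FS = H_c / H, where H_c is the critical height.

FS = 1.06

H_c = (4c/γ) · sinβ cosφ / [1 − cos(β − φ)]
    = (4·34.1/18.8) · sin69.7°·cos24.7° / [1 − cos45.0°]
    = 7.255 · 0.8521 / 0.2929 = 21.11 m
FS = H_c / H = 21.11 / 19.9 = 1.061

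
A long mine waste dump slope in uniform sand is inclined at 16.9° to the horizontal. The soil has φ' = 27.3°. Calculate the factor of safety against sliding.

FS = 1.70

For a dry cohesionless infinite slope the factor of safety is FS = tanφ' / tanβ.
FS = tan27.3° / tan16.9° = 0.5161 / 0.3038 = 1.699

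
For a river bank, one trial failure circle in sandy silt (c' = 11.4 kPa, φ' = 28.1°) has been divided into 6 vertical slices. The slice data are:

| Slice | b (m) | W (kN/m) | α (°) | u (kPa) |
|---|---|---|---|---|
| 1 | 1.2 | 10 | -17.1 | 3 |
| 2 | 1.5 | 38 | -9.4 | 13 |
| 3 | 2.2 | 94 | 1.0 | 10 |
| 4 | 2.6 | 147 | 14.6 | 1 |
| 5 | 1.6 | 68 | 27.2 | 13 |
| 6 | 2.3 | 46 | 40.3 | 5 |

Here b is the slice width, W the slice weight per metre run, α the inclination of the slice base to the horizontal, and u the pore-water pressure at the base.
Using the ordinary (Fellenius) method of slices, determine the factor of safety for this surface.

FS = 3.30

Ordinary method of slices: FS = Σ[c'·Δl_i + (W_i cosα_i − u_i·Δl_i)·tanφ'] / Σ W_i sinα_i, with Δl_i = b_i / cosα_i.
Slice 1: Δl = 1.2/cos(-17.1°) = 1.256 m; N'_1 = 10·cos(-17.1°) − 3·1.256 = 5.8; c'Δl = 14.31; W sinα = -2.9
Slice 2: Δl = 1.5/cos(-9.4°) = 1.520 m; N'_2 = 38·cos(-9.4°) − 13·1.520 = 17.7; c'Δl = 17.33; W sinα = -6.2
Slice 3: Δl = 2.2/cos1.0° = 2.200 m; N'_3 = 94·cos1.0° − 10·2.200 = 72.0; c'Δl = 25.08; W sinα = 1.6
Slice 4: Δl = 2.6/cos14.6° = 2.687 m; N'_4 = 147·cos14.6° − 1·2.687 = 139.6; c'Δl = 30.63; W sinα = 37.1
Slice 5: Δl = 1.6/cos27.2° = 1.799 m; N'_5 = 68·cos27.2° − 13·1.799 = 37.1; c'Δl = 20.51; W sinα = 31.1
Slice 6: Δl = 2.3/cos40.3° = 3.016 m; N'_6 = 46·cos40.3° − 5·3.016 = 20.0; c'Δl = 34.38; W sinα = 29.8
Σc'Δl = 142.2 kN/m; ΣN' = 292.2 kN/m; ΣW sinα = 90.4 kN/m
Resisting = 142.2 + 292.2·tan28.1° = 142.2 + 156.0 = 298.2 kN/m
FS = 298.2 / 90.4 = 3.300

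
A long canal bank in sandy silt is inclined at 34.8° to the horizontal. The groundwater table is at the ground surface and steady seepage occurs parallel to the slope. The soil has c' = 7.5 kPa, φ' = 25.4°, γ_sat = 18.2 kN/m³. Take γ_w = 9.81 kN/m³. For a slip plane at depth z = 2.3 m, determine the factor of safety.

FS = 0.70

With seepage parallel to the slope and the water table at the surface, the effective normal stress on the slip plane uses the buoyant unit weight γ' = γ_sat − γ_w while the driving shear stress uses γ_sat:
FS = [c' + γ' z cos²β tanφ'] / [γ_sat z sinβ cosβ]
γ' = 18.2 − 9.81 = 8.39 kN/m³
Numerator = 7.5 + 8.39·2.3·cos²34.8°·tan25.4° = 7.5 + 8.39·2.3·0.6743·0.4748 = 13.678 kPa
Denominator = 18.2·2.3·sin34.8°·cos34.8° = 18.2·2.3·0.5707·0.8211 = 19.617 kPa
FS = 13.678 / 19.617 = 0.697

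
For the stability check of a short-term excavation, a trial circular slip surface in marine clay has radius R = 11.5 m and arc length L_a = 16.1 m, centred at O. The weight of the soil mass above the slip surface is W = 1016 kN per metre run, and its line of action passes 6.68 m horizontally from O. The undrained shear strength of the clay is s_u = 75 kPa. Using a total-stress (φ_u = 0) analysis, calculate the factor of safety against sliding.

FS = 2.05

Taking moments about the centre O, the resisting moment is provided by the undrained shear strength acting along the arc:
M_R = s_u·L_a·R = 75·16.10·11.5 = 13886.2 kN·m/m
M_D = W·d = 1016·6.68 = 6786.9 kN·m/m
FS = M_R / M_D = 13886.2 / 6786.9 = 2.046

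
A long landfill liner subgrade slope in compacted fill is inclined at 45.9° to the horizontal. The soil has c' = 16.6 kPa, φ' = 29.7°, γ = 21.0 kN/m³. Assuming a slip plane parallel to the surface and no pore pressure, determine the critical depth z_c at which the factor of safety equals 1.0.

Setting FS = 1.00 in FS = [c' + γz cos²β tanφ'] / [γz sinβ cosβ] and solving for z:
z = c' / [γ cosβ (FS·sinβ − cosβ·tanφ')]
  = 16.6 / [21.0·cos45.9°·(1.00·sin45.9° − cos45.9°·tan29.7°)]
  = 16.6 / [21.0·0.6959·(1.00·0.7181 − 0.6959·0.5704)]
  = 16.6 / 4.6938 = 3.537 m

z_c = 3.54 m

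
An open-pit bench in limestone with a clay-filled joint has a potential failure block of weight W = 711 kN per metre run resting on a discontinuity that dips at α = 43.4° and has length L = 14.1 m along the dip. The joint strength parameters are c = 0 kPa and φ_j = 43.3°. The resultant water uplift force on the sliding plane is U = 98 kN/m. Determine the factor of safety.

Resolving the block weight along and normal to the plane and applying the Mohr–Coulomb strength on the joint:
N' = W cosα − U = 711·cos43.4° − 98 = 418.6 kN/m
Driving force T = W sinα = 711·sin43.4° = 488.5 kN/m
Resisting force R = c·L + N'·tanφ_j = 0·14.1 + 418.6·tan43.3° = 0.0 + 394.5 = 394.5 kN/m
FS = R / T = 394.5 / 488.5 = 0.807

FS = 0.81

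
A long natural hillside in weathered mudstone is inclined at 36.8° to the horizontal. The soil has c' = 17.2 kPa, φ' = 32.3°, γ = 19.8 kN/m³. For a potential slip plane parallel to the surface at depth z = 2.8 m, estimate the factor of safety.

For an infinite slope with a slip plane parallel to the surface (no pore pressure): FS = [c' + γz cos²β tanφ'] / [γz sinβ cosβ].
γz = 19.8·2.8 = 55.44 kN/m²
Numerator = 17.2 + 55.44·cos²36.8°·tan32.3° = 17.2 + 55.44·0.6412·0.6322 = 39.672 kPa
Denominator = 55.44·sin36.8°·cos36.8° = 55.44·0.5990·0.8007 = 26.592 kPa
FS = 39.672 / 26.592 = 1.492

FS = 1.49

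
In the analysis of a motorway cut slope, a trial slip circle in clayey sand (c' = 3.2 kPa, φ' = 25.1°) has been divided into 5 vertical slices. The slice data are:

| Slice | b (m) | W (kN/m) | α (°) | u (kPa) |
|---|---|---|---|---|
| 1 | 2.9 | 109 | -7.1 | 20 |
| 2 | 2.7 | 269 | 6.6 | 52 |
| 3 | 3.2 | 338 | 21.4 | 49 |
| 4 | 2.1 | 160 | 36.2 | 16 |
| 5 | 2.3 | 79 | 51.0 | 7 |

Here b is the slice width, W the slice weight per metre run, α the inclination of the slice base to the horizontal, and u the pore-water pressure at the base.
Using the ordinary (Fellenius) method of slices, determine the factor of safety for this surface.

Ordinary method of slices: FS = Σ[c'·Δl_i + (W_i cosα_i − u_i·Δl_i)·tanφ'] / Σ W_i sinα_i, with Δl_i = b_i / cosα_i.
Slice 1: Δl = 2.9/cos(-7.1°) = 2.922 m; N'_1 = 109·cos(-7.1°) − 20·2.922 = 49.7; c'Δl = 9.35; W sinα = -13.5
Slice 2: Δl = 2.7/cos6.6° = 2.718 m; N'_2 = 269·cos6.6° − 52·2.718 = 125.9; c'Δl = 8.70; W sinα = 30.9
Slice 3: Δl = 3.2/cos21.4° = 3.437 m; N'_3 = 338·cos21.4° − 49·3.437 = 146.3; c'Δl = 11.00; W sinα = 123.3
Slice 4: Δl = 2.1/cos36.2° = 2.602 m; N'_4 = 160·cos36.2° − 16·2.602 = 87.5; c'Δl = 8.33; W sinα = 94.5
Slice 5: Δl = 2.3/cos51.0° = 3.655 m; N'_5 = 79·cos51.0° − 7·3.655 = 24.1; c'Δl = 11.70; W sinα = 61.4
Σc'Δl = 49.1 kN/m; ΣN' = 433.5 kN/m; ΣW sinα = 296.7 kN/m
Resisting = 49.1 + 433.5·tan25.1° = 49.1 + 203.1 = 252.1 kN/m
FS = 252.1 / 296.7 = 0.850

FS = 0.85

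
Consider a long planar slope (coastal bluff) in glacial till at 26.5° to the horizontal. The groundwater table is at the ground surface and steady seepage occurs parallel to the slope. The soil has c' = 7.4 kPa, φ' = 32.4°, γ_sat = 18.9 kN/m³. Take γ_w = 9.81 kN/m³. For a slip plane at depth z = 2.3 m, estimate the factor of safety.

FS = 1.04

With seepage parallel to the slope and the water table at the surface, the effective normal stress on the slip plane uses the buoyant unit weight γ' = γ_sat − γ_w while the driving shear stress uses γ_sat:
FS = [c' + γ' z cos²β tanφ'] / [γ_sat z sinβ cosβ]
γ' = 18.9 − 9.81 = 9.09 kN/m³
Numerator = 7.4 + 9.09·2.3·cos²26.5°·tan32.4° = 7.4 + 9.09·2.3·0.8009·0.6346 = 18.026 kPa
Denominator = 18.9·2.3·sin26.5°·cos26.5° = 18.9·2.3·0.4462·0.8949 = 17.358 kPa
FS = 18.026 / 17.358 = 1.038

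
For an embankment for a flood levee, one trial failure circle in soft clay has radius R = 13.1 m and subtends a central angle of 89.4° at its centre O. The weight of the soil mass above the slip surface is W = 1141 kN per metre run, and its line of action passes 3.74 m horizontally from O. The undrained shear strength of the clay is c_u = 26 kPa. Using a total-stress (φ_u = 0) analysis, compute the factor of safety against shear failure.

Taking moments about the centre O, the resisting moment is provided by the undrained shear strength acting along the arc:
Arc length L_a = R·θ = 13.1·(89.4°·π/180) = 13.1·1.5603 = 20.44 m
M_R = c_u·L_a·R = 26·20.44·13.1 = 6961.9 kN·m/m
M_D = W·d = 1141·3.74 = 4267.3 kN·m/m
FS = M_R / M_D = 6961.9 / 4267.3 = 1.631

FS = 1.63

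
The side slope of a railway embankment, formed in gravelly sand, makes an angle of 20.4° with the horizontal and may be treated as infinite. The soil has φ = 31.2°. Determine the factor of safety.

FS = 1.63

For a dry cohesionless infinite slope the factor of safety is FS = tanφ / tanβ.
FS = tan31.2° / tan20.4° = 0.6056 / 0.3719 = 1.628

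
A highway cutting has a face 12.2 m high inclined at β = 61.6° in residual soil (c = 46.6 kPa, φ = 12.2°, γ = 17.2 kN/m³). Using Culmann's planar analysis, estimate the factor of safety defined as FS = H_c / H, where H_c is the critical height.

H_c = (4c/γ) · sinβ cosφ / [1 − cos(β − φ)]
    = (4·46.6/17.2) · sin61.6°·cos12.2° / [1 − cos49.4°]
    = 10.837 · 0.8598 / 0.3492 = 26.68 m
FS = H_c / H = 26.68 / 12.2 = 2.187

FS = 2.19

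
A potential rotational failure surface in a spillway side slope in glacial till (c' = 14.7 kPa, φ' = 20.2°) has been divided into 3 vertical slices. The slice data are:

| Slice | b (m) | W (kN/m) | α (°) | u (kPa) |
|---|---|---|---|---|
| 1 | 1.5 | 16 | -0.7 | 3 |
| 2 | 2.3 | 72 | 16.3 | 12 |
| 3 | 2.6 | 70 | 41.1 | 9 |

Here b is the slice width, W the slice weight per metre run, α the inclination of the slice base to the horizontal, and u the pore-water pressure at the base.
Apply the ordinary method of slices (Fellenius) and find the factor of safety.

Ordinary method of slices: FS = Σ[c'·Δl_i + (W_i cosα_i − u_i·Δl_i)·tanφ'] / Σ W_i sinα_i, with Δl_i = b_i / cosα_i.
Slice 1: Δl = 1.5/cos(-0.7°) = 1.500 m; N'_1 = 16·cos(-0.7°) − 3·1.500 = 11.5; c'Δl = 22.05; W sinα = -0.2
Slice 2: Δl = 2.3/cos16.3° = 2.396 m; N'_2 = 72·cos16.3° − 12·2.396 = 40.4; c'Δl = 35.23; W sinα = 20.2
Slice 3: Δl = 2.6/cos41.1° = 3.450 m; N'_3 = 70·cos41.1° − 9·3.450 = 21.7; c'Δl = 50.72; W sinα = 46.0
Σc'Δl = 108.0 kN/m; ΣN' = 73.5 kN/m; ΣW sinα = 66.0 kN/m
Resisting = 108.0 + 73.5·tan20.2° = 108.0 + 27.1 = 135.1 kN/m
FS = 135.1 / 66.0 = 2.045

FS = 2.05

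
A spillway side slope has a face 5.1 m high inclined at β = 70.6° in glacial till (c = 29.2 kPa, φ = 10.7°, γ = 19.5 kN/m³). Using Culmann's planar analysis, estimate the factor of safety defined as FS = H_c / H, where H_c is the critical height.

FS = 2.18

H_c = (4c/γ) · sinβ cosφ / [1 − cos(β − φ)]
    = (4·29.2/19.5) · sin70.6°·cos10.7° / [1 − cos59.9°]
    = 5.990 · 0.9268 / 0.4985 = 11.14 m
FS = H_c / H = 11.14 / 5.1 = 2.184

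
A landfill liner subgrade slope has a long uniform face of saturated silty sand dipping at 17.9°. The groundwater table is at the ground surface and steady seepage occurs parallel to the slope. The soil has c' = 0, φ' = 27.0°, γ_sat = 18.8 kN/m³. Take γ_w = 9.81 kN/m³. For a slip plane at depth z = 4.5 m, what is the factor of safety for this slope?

FS = 0.75

With seepage parallel to the slope and the water table at the surface, the effective normal stress on the slip plane uses the buoyant unit weight γ' = γ_sat − γ_w while the driving shear stress uses γ_sat:
FS = [c' + γ' z cos²β tanφ'] / [γ_sat z sinβ cosβ]
(For c' = 0 this reduces to FS = (γ'/γ_sat)·tanφ'/tanβ.)
γ' = 18.8 − 9.81 = 8.99 kN/m³
Numerator = 0.0 + 8.99·4.5·cos²17.9°·tan27.0° = 0.0 + 8.99·4.5·0.9055·0.5095 = 18.666 kPa
Denominator = 18.8·4.5·sin17.9°·cos17.9° = 18.8·4.5·0.3074·0.9516 = 24.744 kPa
FS = 18.666 / 24.744 = 0.754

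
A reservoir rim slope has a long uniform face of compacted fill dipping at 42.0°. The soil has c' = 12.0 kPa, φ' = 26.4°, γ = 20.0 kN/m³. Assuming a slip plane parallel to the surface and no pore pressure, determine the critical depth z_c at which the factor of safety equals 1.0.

z_c = 2.69 m

Setting FS = 1.00 in FS = [c' + γz cos²β tanφ'] / [γz sinβ cosβ] and solving for z:
z = c' / [γ cosβ (FS·sinβ − cosβ·tanφ')]
  = 12.0 / [20.0·cos42.0°·(1.00·sin42.0° − cos42.0°·tan26.4°)]
  = 12.0 / [20.0·0.7431·(1.00·0.6691 − 0.7431·0.4964)]
  = 12.0 / 4.4623 = 2.689 m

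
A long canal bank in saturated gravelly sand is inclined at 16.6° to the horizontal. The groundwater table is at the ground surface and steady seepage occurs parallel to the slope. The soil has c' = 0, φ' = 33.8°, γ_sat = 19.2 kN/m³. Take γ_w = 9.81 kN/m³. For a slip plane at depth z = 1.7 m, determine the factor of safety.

With seepage parallel to the slope and the water table at the surface, the effective normal stress on the slip plane uses the buoyant unit weight γ' = γ_sat − γ_w while the driving shear stress uses γ_sat:
FS = [c' + γ' z cos²β tanφ'] / [γ_sat z sinβ cosβ]
(For c' = 0 this reduces to FS = (γ'/γ_sat)·tanφ'/tanβ.)
γ' = 19.2 − 9.81 = 9.39 kN/m³
Numerator = 0.0 + 9.39·1.7·cos²16.6°·tan33.8° = 0.0 + 9.39·1.7·0.9184·0.6694 = 9.814 kPa
Denominator = 19.2·1.7·sin16.6°·cos16.6° = 19.2·1.7·0.2857·0.9583 = 8.936 kPa
FS = 9.814 / 8.936 = 1.098

FS = 1.10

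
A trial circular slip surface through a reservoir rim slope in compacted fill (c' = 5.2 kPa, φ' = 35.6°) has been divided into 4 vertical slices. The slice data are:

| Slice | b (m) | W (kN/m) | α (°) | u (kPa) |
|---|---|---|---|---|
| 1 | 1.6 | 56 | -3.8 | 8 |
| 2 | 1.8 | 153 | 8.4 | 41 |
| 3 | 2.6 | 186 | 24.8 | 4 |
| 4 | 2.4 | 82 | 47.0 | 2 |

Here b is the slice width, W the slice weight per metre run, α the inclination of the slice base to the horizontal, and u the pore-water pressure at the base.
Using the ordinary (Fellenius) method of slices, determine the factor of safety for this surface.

Ordinary method of slices: FS = Σ[c'·Δl_i + (W_i cosα_i − u_i·Δl_i)·tanφ'] / Σ W_i sinα_i, with Δl_i = b_i / cosα_i.
Slice 1: Δl = 1.6/cos(-3.8°) = 1.604 m; N'_1 = 56·cos(-3.8°) − 8·1.604 = 43.0; c'Δl = 8.34; W sinα = -3.7
Slice 2: Δl = 1.8/cos8.4° = 1.820 m; N'_2 = 153·cos8.4° − 41·1.820 = 76.8; c'Δl = 9.46; W sinα = 22.4
Slice 3: Δl = 2.6/cos24.8° = 2.864 m; N'_3 = 186·cos24.8° − 4·2.864 = 157.4; c'Δl = 14.89; W sinα = 78.0
Slice 4: Δl = 2.4/cos47.0° = 3.519 m; N'_4 = 82·cos47.0° − 2·3.519 = 48.9; c'Δl = 18.30; W sinα = 60.0
Σc'Δl = 51.0 kN/m; ΣN' = 326.1 kN/m; ΣW sinα = 156.6 kN/m
Resisting = 51.0 + 326.1·tan35.6° = 51.0 + 233.5 = 284.4 kN/m
FS = 284.4 / 156.6 = 1.816

FS = 1.82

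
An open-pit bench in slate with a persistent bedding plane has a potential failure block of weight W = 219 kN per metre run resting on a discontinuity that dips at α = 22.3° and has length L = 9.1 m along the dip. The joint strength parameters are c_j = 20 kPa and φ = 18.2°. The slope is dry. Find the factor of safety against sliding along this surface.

Resolving the block weight along and normal to the plane and applying the Mohr–Coulomb strength on the joint:
N' = W cosα = 219·cos22.3° = 202.6 kN/m
Driving force T = W sinα = 219·sin22.3° = 83.1 kN/m
Resisting force R = c_j·L + N'·tanφ = 20·9.1 + 202.6·tan18.2° = 182.0 + 66.6 = 248.6 kN/m
FS = R / T = 248.6 / 83.1 = 2.992

FS = 2.99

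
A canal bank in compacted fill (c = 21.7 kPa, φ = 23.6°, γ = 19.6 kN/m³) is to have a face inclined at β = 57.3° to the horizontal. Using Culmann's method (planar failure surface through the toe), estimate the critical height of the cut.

H_c = 20.32 m

Culmann's analysis gives the critical failure plane at α_cr = (β + φ)/2 = (57.3 + 23.6)/2 = 40.5°, and the critical height
H_c = (4c/γ) · sinβ cosφ / [1 − cos(β − φ)]
    = (4·21.7/19.6) · sin57.3°·cos23.6° / [1 − cos(33.7°)]
    = 4.429 · 0.8415·0.9164 / [1 − 0.8320]
    = 4.429 · 0.7711 / 0.1680
    = 20.32 m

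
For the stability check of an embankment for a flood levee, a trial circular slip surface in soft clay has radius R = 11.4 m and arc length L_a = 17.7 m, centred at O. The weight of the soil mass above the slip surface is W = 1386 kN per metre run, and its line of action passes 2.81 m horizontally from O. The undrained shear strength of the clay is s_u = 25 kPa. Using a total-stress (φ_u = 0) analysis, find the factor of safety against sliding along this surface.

Taking moments about the centre O, the resisting moment is provided by the undrained shear strength acting along the arc:
M_R = s_u·L_a·R = 25·17.70·11.4 = 5044.5 kN·m/m
M_D = W·d = 1386·2.81 = 3894.7 kN·m/m
FS = M_R / M_D = 5044.5 / 3894.7 = 1.295

FS = 1.30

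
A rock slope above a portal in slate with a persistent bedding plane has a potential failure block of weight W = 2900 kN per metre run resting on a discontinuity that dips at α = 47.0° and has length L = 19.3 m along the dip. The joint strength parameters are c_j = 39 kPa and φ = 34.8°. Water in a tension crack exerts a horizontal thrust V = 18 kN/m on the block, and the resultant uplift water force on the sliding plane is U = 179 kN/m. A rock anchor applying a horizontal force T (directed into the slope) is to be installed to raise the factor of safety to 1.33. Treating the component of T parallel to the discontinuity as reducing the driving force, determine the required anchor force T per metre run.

T = 596 kN/m

Resolving forces along and normal to the sliding plane, with the horizontal anchor force T adding T·sinα to the effective normal force and T·cosα acting up the plane against the driving force:
FS = [c_jL + (W cosα − U − V sinα + T sinα) tanφ] / [W sinα + V cosα − T cosα]
Without the anchor: N' = 1785.6 kN/m, driving T_d = 2133.2 kN/m, resisting R = 39·19.3 + 1785.6·tan34.8° = 1993.7 kN/m, FS = 0.93.
Setting FS = 1.33 and solving for T:
1.33·(2133.2 − T cos47.0°) = 1993.7 + T sin47.0°·tan34.8°
T·(sin47.0°·tan34.8° + 1.33·cos47.0°) = 1.33·2133.2 − 1993.7
T·(0.7314·0.6950 + 1.33·0.6820) = 2837.2 − 1993.7 = 843.4
T·1.4154 = 843.4
T = 595.9 kN/m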